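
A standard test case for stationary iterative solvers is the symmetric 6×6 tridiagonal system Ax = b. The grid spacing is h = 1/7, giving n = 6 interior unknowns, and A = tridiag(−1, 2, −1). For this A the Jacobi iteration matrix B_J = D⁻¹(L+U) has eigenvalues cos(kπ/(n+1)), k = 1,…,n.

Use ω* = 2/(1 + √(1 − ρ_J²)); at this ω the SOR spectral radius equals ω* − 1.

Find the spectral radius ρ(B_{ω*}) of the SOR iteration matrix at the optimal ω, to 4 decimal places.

[ρ_J] n=6: ρ(B_J) = cos(π/(n+1)) = cos(π/7) = 0.9010.
√(1−ρ_J²) = |sin(π/7)| = 0.43388
Young: ω* = 2/(1+√(1−ρ_J²)) = 2/(1+0.43388) = 2/1.43388 = 1.3948.
ρ_SOR = ω* − 1 ≈ 0.3948.

ρ_SOR = 0.3948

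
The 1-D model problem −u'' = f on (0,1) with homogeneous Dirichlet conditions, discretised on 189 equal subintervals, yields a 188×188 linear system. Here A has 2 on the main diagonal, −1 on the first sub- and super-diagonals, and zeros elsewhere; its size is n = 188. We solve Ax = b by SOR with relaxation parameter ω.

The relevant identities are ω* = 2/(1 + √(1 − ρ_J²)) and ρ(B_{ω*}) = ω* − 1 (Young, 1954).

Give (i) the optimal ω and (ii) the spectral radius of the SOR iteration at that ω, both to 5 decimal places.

ω* = 1.96730, ρ_SOR = 0.96730

ρ_J = max_k |cos(kπ/189)| = cos(π/189) = 0.99986
√(1 − cos²(π/189)) = sin(π/189) ≈ 0.016621.
ω* = 2/(1+0.016621) = 1.96730
ρ_SOR = ω* − 1 ≈ 0.96730.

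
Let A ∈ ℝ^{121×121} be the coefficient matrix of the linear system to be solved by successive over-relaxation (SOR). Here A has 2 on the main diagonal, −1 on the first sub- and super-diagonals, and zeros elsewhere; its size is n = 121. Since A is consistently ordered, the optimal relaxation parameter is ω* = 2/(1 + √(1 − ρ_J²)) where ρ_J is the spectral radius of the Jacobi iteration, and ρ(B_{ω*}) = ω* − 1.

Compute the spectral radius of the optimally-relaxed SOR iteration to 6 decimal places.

[ρ_J] n=121: ρ(B_J) = cos(π/(n+1)) = cos(π/122) = 0.999668.
√(1 − cos²(π/122)) = sin(π/122) ≈ 0.0257479.
ω* = 2/(1+0.0257479) = 1.949797
ρ(B_{ω*}) = ω*−1 = 0.949797

ρ_SOR = 0.949797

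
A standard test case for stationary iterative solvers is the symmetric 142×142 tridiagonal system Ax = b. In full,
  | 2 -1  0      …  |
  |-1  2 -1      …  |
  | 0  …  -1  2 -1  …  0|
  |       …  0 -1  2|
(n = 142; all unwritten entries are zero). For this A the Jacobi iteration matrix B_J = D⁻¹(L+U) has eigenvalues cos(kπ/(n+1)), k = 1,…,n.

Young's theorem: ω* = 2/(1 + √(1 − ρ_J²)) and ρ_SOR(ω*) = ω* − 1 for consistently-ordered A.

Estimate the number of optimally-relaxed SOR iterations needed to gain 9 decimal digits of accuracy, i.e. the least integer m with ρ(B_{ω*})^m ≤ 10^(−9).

ρ_J = max_k |cos(kπ/143)| = cos(π/143) = 0.9997587
1 − cos²(π/143) = sin²(π/143) ⇒ √(1−ρ_J²) = sin(π/143) = 0.0219674.
Young: ω* = 2/(1+√(1−ρ_J²)) = 2/(1+0.0219674) = 2/1.0219674 = 1.9570096.
and ρ(B_{ω*}) = 1.9570096 − 1 = 0.9570096.
ρ_SOR^m ≤ 10^(−9) ⇔ m ≥ 9·ln10/(−ln 0.9570096) = 20.7233/0.0439419 = 471.607; m = ⌈471.607⌉ = 472.

m = 472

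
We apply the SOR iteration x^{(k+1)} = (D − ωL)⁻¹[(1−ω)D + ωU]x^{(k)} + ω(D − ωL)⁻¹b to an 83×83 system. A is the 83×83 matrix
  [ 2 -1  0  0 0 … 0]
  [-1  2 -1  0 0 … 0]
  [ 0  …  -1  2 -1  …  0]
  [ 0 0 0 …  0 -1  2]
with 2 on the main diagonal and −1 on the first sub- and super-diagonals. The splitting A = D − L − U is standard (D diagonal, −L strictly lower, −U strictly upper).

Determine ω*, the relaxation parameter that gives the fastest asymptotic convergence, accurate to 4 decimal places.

B_J for the 83×83 system has eigenvalues cos(kπ/84); ρ_J = cos(π/84) = 0.9993.
√(1−ρ_J²) = |sin(π/84)| = 0.03739
Young: ω* = 2/(1+√(1−ρ_J²)) = 2/(1+0.03739) = 2/1.03739 = 1.9279.
At ω = 1.9279 every |λ(B_ω)| = ω−1, so ρ_SOR = 0.9279.

ω* = 1.9279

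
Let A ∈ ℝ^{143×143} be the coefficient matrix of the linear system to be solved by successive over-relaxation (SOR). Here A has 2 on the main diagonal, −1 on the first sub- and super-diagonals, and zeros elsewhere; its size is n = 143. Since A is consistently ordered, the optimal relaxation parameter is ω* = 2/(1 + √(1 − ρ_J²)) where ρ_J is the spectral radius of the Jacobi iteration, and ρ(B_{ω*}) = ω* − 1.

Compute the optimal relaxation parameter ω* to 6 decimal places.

ω* = 1.957302

n=143: λ(B_J) = 1 − λ(A)/2 = cos(kπ/144); k=1 gives ρ_J = 0.999762.
√(1−ρ_J²) simplifies to sin(π/144) = 0.0218149.
ω* = 2/(1 + 0.0218149) = 2/1.0218149 = 1.957302.
[ρ_SOR] ω* − 1 = 0.957302.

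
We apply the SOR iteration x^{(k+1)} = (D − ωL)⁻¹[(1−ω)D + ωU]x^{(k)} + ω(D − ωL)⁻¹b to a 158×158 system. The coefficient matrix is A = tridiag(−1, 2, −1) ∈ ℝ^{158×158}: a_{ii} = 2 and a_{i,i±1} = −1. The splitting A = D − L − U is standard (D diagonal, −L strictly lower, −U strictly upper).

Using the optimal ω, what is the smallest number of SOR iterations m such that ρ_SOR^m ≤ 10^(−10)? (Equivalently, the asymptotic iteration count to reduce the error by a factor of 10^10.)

m = 583

With n=158, ρ(Jacobi) = cos(π/159) = 0.9998048.
1 − cos²(π/159) = sin²(π/159) ⇒ √(1−ρ_J²) = sin(π/159) = 0.0197572.
ω* = 2/(1 + 0.0197572) = 2/1.0197572 = 1.9612512.
At ω = 1.9612512 every |λ(B_ω)| = ω−1, so ρ_SOR = 0.9612512.
(0.9612512)^m ≤ 10^{−10}  ⇒  m·ln(0.9612512) ≤ −10·ln10  ⇒  m ≥ 582.647  ⇒  m = 583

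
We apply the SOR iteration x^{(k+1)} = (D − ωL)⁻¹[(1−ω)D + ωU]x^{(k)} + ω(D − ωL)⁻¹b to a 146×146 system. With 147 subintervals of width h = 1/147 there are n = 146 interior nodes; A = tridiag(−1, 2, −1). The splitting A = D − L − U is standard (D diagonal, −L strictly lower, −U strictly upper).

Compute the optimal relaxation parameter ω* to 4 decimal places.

ω* = 1.9582

½·tridiag(1,0,1) at n=146: λ_k = cos(kπ/147); max |λ| at k=1 ⇒ ρ_J = cos(π/147) ≈ 0.9998.
root = sin(π/147) = 0.02137  (since 1−cos² = sin²).
Then 2/(1+√(1−ρ_J²)) = 2/(1+0.02137); ω* = 2/1.02137 = 1.9582.
ρ(B_{ω*}) = ω*−1 = 0.9582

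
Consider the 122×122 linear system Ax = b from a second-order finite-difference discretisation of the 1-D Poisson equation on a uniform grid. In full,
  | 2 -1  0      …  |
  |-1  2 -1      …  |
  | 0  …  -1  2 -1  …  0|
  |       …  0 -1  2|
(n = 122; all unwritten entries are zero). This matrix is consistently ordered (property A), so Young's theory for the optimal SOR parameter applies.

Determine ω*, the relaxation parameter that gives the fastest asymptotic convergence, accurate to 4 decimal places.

ω* = 1.9502

spectrum of D⁻¹(L+U) = {cos(kπ/123) : 1≤k≤122}; ρ_J = cos(π/123) = 0.9997.
√(1 − cos²(π/123)) = sin(π/123) ≈ 0.02554.
Young: ω* = 2/(1+√(1−ρ_J²)) = 2/(1+0.02554) = 2/1.02554 = 1.9502.
At ω = 1.9502 every |λ(B_ω)| = ω−1, so ρ_SOR = 0.9502.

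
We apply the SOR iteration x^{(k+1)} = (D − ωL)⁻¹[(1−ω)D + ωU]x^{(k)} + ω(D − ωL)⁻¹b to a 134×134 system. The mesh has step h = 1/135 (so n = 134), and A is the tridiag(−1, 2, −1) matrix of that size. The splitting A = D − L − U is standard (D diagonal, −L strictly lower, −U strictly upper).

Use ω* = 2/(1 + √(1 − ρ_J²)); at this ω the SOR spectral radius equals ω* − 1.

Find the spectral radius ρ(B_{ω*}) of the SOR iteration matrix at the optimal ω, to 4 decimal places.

½·tridiag(1,0,1) at n=134: λ_k = cos(kπ/135); max |λ| at k=1 ⇒ ρ_J = cos(π/135) ≈ 0.9997.
√(1 − cos²(π/135)) = sin(π/135) ≈ 0.02327.
[ω*] 2 ÷ (1 + 0.02327) = 2 ÷ 1.02327 = 1.9545.
ρ_SOR = ω* − 1 ≈ 0.9545.

ρ_SOR = 0.9545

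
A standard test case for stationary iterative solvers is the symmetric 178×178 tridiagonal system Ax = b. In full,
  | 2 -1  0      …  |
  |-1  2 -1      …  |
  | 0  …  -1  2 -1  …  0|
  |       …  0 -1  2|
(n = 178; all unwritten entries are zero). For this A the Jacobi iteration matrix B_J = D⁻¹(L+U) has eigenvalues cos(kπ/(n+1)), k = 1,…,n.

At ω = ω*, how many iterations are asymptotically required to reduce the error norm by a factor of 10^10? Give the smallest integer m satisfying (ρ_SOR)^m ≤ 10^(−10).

With n=178, ρ(Jacobi) = cos(π/179) = 0.9998460.
1 − cos²(π/179) = sin²(π/179) ⇒ √(1−ρ_J²) = sin(π/179) = 0.0175499.
ω* = 2/(1 + 0.0175499) = 2/1.0175499 = 1.9655056.
[ρ_SOR] ω* − 1 = 0.9655056.
(0.9655056)^m ≤ 10^{−10}  ⇒  m·ln(0.9655056) ≤ −10·ln10  ⇒  m ≥ 655.945  ⇒  m = 656

m = 656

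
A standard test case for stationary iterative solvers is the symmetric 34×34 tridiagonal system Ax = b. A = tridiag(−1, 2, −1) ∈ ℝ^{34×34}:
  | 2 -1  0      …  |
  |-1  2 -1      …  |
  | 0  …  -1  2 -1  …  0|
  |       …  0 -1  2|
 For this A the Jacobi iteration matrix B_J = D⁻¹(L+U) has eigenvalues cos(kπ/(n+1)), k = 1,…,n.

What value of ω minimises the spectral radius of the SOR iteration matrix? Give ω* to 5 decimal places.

ω* = 1.83547

B_J for the 34×34 system has eigenvalues cos(kπ/35); ρ_J = cos(π/35) = 0.99597.
√(1−ρ_J²) simplifies to sin(π/35) = 0.089639.
Young: ω* = 2/(1+√(1−ρ_J²)) = 2/(1+0.089639) = 2/1.089639 = 1.83547.
At ω = 1.83547 every |λ(B_ω)| = ω−1, so ρ_SOR = 0.83547.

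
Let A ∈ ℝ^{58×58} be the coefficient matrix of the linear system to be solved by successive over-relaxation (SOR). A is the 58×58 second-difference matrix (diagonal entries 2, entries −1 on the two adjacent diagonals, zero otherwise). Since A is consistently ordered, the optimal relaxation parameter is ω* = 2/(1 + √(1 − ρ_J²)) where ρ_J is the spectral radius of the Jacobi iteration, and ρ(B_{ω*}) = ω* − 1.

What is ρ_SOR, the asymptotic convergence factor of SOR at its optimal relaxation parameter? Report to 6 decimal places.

B_J for the 58×58 system has eigenvalues cos(kπ/59); ρ_J = cos(π/59) = 0.998583.
√(1−ρ_J²) simplifies to sin(π/59) = 0.0532222.
So ω* = 2/1.0532222 = 1.898935 (Young).
ρ_SOR = ω* − 1 = 1.898935 − 1 = 0.898935.

ρ_SOR = 0.898935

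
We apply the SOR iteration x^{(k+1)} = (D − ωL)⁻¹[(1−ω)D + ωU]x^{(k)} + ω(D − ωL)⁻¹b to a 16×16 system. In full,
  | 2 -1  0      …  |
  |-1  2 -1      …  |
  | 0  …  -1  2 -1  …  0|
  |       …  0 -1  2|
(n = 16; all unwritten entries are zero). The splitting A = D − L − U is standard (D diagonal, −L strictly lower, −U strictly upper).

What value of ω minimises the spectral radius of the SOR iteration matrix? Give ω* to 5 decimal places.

With n=16, ρ(Jacobi) = cos(π/17) = 0.98297.
√(1−ρ_J²) = |sin(π/17)| = 0.183750
[ω*] 2 ÷ (1 + 0.183750) = 2 ÷ 1.183750 = 1.68955.
ρ_SOR = ω* − 1 = 1.68955 − 1 = 0.68955.

ω* = 1.68955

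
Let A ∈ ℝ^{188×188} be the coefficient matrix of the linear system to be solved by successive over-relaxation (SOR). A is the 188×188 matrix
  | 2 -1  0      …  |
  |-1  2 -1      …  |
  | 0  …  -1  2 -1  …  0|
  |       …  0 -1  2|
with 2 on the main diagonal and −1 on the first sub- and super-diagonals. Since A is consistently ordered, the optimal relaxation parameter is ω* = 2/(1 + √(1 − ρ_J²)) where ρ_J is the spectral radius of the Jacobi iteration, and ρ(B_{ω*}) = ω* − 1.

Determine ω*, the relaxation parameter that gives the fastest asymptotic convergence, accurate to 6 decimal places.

With n=188, ρ(Jacobi) = cos(π/189) = 0.999862.
√(1−ρ_J²) = |sin(π/189)| = 0.0166214
So ω* = 2/1.0166214 = 1.967301 (Young).
At ω = 1.967301 every |λ(B_ω)| = ω−1, so ρ_SOR = 0.967301.

ω* = 1.967301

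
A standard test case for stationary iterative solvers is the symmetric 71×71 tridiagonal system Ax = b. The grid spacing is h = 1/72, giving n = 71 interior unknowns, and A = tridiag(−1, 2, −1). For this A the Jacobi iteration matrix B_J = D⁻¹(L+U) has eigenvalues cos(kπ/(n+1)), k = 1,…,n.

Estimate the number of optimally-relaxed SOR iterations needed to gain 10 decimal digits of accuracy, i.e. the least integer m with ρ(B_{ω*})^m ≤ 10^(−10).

m = 264

½·tridiag(1,0,1) at n=71: λ_k = cos(kπ/72); max |λ| at k=1 ⇒ ρ_J = cos(π/72) ≈ 0.9990482.
√(1 − cos²(π/72)) = sin(π/72) ≈ 0.0436194.
So ω* = 2/1.0436194 = 1.9164075 (Young).
ρ_SOR = ω* − 1 ≈ 0.9164075.
For 10 digits: m = 10·ln10 / (−ln 0.9164075) = 23.0259/0.0872941 = 263.774; round up → m = 264.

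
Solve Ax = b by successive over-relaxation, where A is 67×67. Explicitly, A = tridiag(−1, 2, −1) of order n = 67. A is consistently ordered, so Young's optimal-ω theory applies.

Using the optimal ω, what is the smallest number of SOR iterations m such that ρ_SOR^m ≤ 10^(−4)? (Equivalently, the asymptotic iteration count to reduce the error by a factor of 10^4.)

m = 100

ρ_J = max_k |cos(kπ/68)| = cos(π/68) = 0.9989330
√(1 − cos²(π/68)) = sin(π/68) ≈ 0.0461835.
[ω*] 2 ÷ (1 + 0.0461835) = 2 ÷ 1.0461835 = 1.9117105.
and ρ(B_{ω*}) = 1.9117105 − 1 = 0.9117105.
Need (0.9117105)^m ≤ 10^(−4): m ≥ 4·ln10/|ln 0.9117105| = 9.21034/0.0924328 = 99.644 ⇒ m = 100.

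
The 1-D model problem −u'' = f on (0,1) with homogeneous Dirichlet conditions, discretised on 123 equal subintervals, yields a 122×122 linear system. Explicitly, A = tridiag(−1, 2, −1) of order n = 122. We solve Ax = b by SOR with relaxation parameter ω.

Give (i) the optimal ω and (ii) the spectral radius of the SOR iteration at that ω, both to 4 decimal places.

ω* = 1.9502, ρ_SOR = 0.9502

½·tridiag(1,0,1) at n=122: λ_k = cos(kπ/123); max |λ| at k=1 ⇒ ρ_J = cos(π/123) ≈ 0.9997.
√(1−ρ_J²) simplifies to sin(π/123) = 0.02554.
Then 2/(1+√(1−ρ_J²)) = 2/(1+0.02554); ω* = 2/1.02554 = 1.9502.
[ρ_SOR] ω* − 1 = 0.9502.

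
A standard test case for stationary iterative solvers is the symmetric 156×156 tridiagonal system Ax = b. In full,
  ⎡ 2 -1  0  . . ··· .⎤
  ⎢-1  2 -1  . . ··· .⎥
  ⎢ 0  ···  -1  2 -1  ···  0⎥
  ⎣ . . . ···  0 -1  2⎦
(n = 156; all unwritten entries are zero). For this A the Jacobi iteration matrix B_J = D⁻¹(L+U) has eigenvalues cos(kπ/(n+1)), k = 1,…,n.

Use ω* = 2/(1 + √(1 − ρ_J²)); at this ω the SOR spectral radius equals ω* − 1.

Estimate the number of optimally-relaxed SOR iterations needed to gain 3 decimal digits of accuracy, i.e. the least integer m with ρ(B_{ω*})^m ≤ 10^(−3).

m = 173

[ρ_J] n=156: ρ(B_J) = cos(π/(n+1)) = cos(π/157) = 0.9997998.
√(1−ρ_J²) = |sin(π/157)| = 0.0200088
Then 2/(1+√(1−ρ_J²)) = 2/(1+0.0200088); ω* = 2/1.0200088 = 1.9607674.
and ρ(B_{ω*}) = 1.9607674 − 1 = 0.9607674.
Need (0.9607674)^m ≤ 10^(−3): m ≥ 3·ln10/|ln 0.9607674| = 6.90776/0.0400229 = 172.595 ⇒ m = 173.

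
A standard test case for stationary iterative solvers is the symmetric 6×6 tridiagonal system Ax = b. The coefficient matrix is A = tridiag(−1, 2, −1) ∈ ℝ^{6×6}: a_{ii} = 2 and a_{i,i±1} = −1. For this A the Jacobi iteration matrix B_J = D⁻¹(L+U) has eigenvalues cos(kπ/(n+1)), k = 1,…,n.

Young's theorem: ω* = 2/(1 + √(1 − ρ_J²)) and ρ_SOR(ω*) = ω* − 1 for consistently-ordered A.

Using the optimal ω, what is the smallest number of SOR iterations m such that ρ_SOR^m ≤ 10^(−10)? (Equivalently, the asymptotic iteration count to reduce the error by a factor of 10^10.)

ρ_J = max_k |cos(kπ/7)| = cos(π/7) = 0.9009689
√(1−ρ_J²) simplifies to sin(π/7) = 0.4338837.
So ω* = 2/1.4338837 = 1.3948133 (Young).
and ρ(B_{ω*}) = 1.3948133 − 1 = 0.3948133.
(0.3948133)^m ≤ 10^{−10}  ⇒  m·ln(0.3948133) ≤ −10·ln10  ⇒  m ≥ 24.777  ⇒  m = 25

m = 25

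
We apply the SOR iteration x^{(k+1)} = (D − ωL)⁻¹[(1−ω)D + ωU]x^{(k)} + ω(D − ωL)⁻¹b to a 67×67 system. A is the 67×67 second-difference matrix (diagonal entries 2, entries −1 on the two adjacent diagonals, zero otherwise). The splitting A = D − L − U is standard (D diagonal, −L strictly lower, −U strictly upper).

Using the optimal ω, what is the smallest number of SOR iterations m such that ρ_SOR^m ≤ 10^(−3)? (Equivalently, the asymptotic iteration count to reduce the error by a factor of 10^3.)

½·tridiag(1,0,1) at n=67: λ_k = cos(kπ/68); max |λ| at k=1 ⇒ ρ_J = cos(π/68) ≈ 0.9989330.
root = sin(π/68) = 0.0461835  (since 1−cos² = sin²).
So ω* = 2/1.0461835 = 1.9117105 (Young).
At ω = 1.9117105 every |λ(B_ω)| = ω−1, so ρ_SOR = 0.9117105.
3·ln10 = 6.90776; −ln(0.9117105) = 0.0924328; m = ⌈6.90776/0.0924328⌉ = ⌈74.733⌉ = 75.

m = 75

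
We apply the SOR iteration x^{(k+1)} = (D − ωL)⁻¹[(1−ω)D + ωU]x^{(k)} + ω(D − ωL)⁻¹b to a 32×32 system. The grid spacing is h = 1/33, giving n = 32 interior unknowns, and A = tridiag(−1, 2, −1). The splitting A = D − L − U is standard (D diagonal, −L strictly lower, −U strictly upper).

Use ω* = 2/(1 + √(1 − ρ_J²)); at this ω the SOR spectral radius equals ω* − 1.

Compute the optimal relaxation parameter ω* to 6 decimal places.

ω* = 1.826391

n=32: λ(B_J) = 1 − λ(A)/2 = cos(kπ/33); k=1 gives ρ_J = 0.995472.
√(1−ρ_J²) = |sin(π/33)| = 0.0950560
ω* = 2 / (1 + 0.0950560) = 2 / 1.0950560 ≈ 1.826391.
Hence ρ(B_{ω*}) = 1.826391 − 1 = 0.826391.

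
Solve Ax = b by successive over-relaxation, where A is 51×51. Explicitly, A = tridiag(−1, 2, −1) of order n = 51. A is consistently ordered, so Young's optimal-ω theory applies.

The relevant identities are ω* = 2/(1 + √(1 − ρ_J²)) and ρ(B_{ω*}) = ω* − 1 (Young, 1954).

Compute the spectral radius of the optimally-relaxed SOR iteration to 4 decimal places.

ρ_SOR = 0.8861

n=51: λ(B_J) = 1 − λ(A)/2 = cos(kπ/52); k=1 gives ρ_J = 0.9982.
√(1−ρ_J²) simplifies to sin(π/52) = 0.06038.
Then 2/(1+√(1−ρ_J²)) = 2/(1+0.06038); ω* = 2/1.06038 = 1.8861.
[ρ_SOR] ω* − 1 = 0.8861.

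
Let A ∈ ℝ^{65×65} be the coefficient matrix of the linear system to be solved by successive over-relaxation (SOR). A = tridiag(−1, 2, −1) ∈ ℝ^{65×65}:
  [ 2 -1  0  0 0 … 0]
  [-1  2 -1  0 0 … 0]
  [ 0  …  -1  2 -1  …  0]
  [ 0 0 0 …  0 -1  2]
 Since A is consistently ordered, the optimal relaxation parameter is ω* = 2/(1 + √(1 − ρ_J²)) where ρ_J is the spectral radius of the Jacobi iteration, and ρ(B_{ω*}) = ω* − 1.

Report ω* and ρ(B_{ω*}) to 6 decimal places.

B_J for the 65×65 system has eigenvalues cos(kπ/66); ρ_J = cos(π/66) = 0.998867.
1 − cos²(π/66) = sin²(π/66) ⇒ √(1−ρ_J²) = sin(π/66) = 0.0475819.
So ω* = 2/1.0475819 = 1.909159 (Young).
At ω = 1.909159 every |λ(B_ω)| = ω−1, so ρ_SOR = 0.909159.

ω* = 1.909159, ρ_SOR = 0.909159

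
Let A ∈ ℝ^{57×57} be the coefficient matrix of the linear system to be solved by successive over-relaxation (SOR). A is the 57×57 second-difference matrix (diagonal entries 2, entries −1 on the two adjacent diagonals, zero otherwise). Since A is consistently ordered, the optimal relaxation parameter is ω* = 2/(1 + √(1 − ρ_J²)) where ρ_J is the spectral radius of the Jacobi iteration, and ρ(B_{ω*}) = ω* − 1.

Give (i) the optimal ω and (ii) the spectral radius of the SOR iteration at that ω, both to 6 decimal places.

ω* = 1.897283, ρ_SOR = 0.897283

n=57: λ(B_J) = 1 − λ(A)/2 = cos(kπ/58); k=1 gives ρ_J = 0.998533.
1 − cos²(π/58) = sin²(π/58) ⇒ √(1−ρ_J²) = sin(π/58) = 0.0541389.
ω* = 2 / (1 + 0.0541389) = 2 / 1.0541389 ≈ 1.897283.
At ω = 1.897283 every |λ(B_ω)| = ω−1, so ρ_SOR = 0.897283.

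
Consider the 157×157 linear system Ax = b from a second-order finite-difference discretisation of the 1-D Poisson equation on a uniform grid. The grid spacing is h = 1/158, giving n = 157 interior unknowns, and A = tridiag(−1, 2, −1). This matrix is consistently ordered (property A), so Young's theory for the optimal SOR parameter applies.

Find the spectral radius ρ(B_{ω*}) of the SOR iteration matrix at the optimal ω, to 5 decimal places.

ρ_SOR = 0.96101

n=157: λ(B_J) = 1 − λ(A)/2 = cos(kπ/158); k=1 gives ρ_J = 0.99980.
root = sin(π/158) = 0.019882  (since 1−cos² = sin²).
So ω* = 2/1.019882 = 1.96101 (Young).
ρ(B_{ω*}) = ω*−1 = 0.96101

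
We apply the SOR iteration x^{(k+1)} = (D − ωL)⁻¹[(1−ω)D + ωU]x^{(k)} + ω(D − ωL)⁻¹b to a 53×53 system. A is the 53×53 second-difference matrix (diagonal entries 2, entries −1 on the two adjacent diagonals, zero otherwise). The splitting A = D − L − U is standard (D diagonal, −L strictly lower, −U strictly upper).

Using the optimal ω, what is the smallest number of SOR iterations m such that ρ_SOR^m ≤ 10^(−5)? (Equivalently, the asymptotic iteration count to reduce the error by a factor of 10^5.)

n=53: λ(B_J) = 1 − λ(A)/2 = cos(kπ/54); k=1 gives ρ_J = 0.9983082.
√(1−ρ_J²) = |sin(π/54)| = 0.0581448
Young: ω* = 2/(1+√(1−ρ_J²)) = 2/(1+0.0581448) = 2/1.0581448 = 1.8901005.
and ρ(B_{ω*}) = 1.8901005 − 1 = 0.8901005.
Need (0.8901005)^m ≤ 10^(−5): m ≥ 5·ln10/|ln 0.8901005| = 11.5129/0.116421 = 98.890 ⇒ m = 99.

m = 99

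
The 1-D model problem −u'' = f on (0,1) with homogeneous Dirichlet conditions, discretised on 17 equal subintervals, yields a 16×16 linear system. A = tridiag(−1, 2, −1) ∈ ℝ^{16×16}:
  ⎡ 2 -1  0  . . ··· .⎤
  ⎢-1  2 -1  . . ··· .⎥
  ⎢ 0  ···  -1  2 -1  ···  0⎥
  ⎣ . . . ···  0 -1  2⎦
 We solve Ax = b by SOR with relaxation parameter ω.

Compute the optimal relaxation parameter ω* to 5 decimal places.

[ρ_J] n=16: ρ(B_J) = cos(π/(n+1)) = cos(π/17) = 0.98297.
√(1−ρ_J²) = |sin(π/17)| = 0.183750
[ω*] 2 ÷ (1 + 0.183750) = 2 ÷ 1.183750 = 1.68955.
[ρ_SOR] ω* − 1 = 0.68955.

ω* = 1.68955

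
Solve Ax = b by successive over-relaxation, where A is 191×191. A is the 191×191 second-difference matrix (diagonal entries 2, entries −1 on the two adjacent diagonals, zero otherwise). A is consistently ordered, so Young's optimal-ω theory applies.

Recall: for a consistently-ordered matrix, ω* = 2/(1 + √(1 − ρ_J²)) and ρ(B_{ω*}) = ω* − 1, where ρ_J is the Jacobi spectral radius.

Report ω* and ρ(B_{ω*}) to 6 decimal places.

ω* = 1.967803, ρ_SOR = 0.967803

With n=191, ρ(Jacobi) = cos(π/192) = 0.999866.
√(1−ρ_J²) simplifies to sin(π/192) = 0.0163617.
Then 2/(1+√(1−ρ_J²)) = 2/(1+0.0163617); ω* = 2/1.0163617 = 1.967803.
ρ_SOR = ω* − 1 = 1.967803 − 1 = 0.967803.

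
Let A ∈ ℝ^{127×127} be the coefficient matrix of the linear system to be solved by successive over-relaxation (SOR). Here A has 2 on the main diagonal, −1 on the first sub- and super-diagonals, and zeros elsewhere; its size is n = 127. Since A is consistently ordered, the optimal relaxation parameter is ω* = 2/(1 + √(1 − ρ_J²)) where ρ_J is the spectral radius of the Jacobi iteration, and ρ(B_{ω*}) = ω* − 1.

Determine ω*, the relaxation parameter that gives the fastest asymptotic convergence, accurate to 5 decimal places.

ω* = 1.95209

n=127: λ(B_J) = 1 − λ(A)/2 = cos(kπ/128); k=1 gives ρ_J = 0.99970.
√(1 − cos²(π/128)) = sin(π/128) ≈ 0.024541.
ω* = 2 / (1 + 0.024541) = 2 / 1.024541 ≈ 1.95209.
At ω = 1.95209 every |λ(B_ω)| = ω−1, so ρ_SOR = 0.95209.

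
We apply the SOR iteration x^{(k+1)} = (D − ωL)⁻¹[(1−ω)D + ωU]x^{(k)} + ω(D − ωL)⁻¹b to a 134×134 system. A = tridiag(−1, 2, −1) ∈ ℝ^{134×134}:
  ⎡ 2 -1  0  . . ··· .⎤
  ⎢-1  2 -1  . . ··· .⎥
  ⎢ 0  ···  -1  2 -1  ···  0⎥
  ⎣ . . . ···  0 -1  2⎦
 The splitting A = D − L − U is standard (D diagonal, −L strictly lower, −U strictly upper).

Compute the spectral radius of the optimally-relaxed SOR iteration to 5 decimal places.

ρ_SOR = 0.95452

½·tridiag(1,0,1) at n=134: λ_k = cos(kπ/135); max |λ| at k=1 ⇒ ρ_J = cos(π/135) ≈ 0.99973.
√(1 − cos²(π/135)) = sin(π/135) ≈ 0.023269.
ω* = 2/(1+0.023269) = 1.95452
At ω = 1.95452 every |λ(B_ω)| = ω−1, so ρ_SOR = 0.95452.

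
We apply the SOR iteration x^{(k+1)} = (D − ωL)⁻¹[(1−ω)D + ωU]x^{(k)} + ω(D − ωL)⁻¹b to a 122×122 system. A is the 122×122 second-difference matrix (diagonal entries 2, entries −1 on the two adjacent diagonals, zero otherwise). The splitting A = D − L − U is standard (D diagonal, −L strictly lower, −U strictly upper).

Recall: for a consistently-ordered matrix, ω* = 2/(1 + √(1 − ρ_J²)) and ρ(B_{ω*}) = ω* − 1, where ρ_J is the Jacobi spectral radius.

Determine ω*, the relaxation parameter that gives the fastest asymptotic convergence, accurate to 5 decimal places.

n=122: λ(B_J) = 1 − λ(A)/2 = cos(kπ/123); k=1 gives ρ_J = 0.99967.
√(1−ρ_J²) = |sin(π/123)| = 0.025539
ω* = 2/(1+0.025539) = 1.95019
ρ_SOR = ω* − 1 = 1.95019 − 1 = 0.95019.

ω* = 1.95019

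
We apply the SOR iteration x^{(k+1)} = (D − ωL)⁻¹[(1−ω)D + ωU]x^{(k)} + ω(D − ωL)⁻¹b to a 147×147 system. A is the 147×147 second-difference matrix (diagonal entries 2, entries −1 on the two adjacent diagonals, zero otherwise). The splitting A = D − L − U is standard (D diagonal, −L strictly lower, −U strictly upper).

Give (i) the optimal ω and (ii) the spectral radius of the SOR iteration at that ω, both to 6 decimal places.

With n=147, ρ(Jacobi) = cos(π/148) = 0.999775.
root = sin(π/148) = 0.0212254  (since 1−cos² = sin²).
ω* = 2/(1 + 0.0212254) = 2/1.0212254 = 1.958432.
ρ_SOR = ω* − 1 = 1.958432 − 1 = 0.958432.

ω* = 1.958432, ρ_SOR = 0.958432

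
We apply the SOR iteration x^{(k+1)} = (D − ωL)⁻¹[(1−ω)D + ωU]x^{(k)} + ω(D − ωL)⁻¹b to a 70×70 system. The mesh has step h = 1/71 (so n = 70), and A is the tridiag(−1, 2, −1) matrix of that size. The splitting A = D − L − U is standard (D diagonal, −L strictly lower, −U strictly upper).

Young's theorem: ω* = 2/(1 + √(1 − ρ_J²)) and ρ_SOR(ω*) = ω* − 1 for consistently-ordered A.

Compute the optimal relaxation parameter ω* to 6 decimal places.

[ρ_J] n=70: ρ(B_J) = cos(π/(n+1)) = cos(π/71) = 0.999021.
√(1 − cos²(π/71)) = sin(π/71) ≈ 0.0442333.
Then 2/(1+√(1−ρ_J²)) = 2/(1+0.0442333); ω* = 2/1.0442333 = 1.915281.
ρ(B_{ω*}) = ω*−1 = 0.915281

ω* = 1.915281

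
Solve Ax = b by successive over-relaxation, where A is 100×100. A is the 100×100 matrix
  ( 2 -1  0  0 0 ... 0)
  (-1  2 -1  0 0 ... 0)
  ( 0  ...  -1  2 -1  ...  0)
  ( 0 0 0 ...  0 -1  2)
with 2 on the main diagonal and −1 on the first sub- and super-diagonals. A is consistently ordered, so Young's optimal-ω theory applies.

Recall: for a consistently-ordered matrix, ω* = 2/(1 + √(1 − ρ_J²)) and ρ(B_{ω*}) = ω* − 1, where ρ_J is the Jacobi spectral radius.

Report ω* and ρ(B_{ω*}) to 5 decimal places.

ω* = 1.93968, ρ_SOR = 0.93968

spectrum of D⁻¹(L+U) = {cos(kπ/101) : 1≤k≤100}; ρ_J = cos(π/101) = 0.99952.
1 − cos²(π/101) = sin²(π/101) ⇒ √(1−ρ_J²) = sin(π/101) = 0.031100.
Young: ω* = 2/(1+√(1−ρ_J²)) = 2/(1+0.031100) = 2/1.031100 = 1.93968.
ρ_SOR = ω* − 1 ≈ 0.93968.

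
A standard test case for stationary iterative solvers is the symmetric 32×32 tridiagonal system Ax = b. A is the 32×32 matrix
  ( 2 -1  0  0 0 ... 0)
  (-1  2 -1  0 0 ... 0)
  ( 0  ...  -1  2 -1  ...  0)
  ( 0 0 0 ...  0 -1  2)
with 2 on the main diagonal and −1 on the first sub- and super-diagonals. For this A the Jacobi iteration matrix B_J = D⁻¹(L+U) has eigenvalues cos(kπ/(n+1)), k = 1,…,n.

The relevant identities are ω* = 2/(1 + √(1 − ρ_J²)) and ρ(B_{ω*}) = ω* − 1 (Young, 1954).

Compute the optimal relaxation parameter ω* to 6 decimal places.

n=32: λ(B_J) = 1 − λ(A)/2 = cos(kπ/33); k=1 gives ρ_J = 0.995472.
1 − cos²(π/33) = sin²(π/33) ⇒ √(1−ρ_J²) = sin(π/33) = 0.0950560.
Then 2/(1+√(1−ρ_J²)) = 2/(1+0.0950560); ω* = 2/1.0950560 = 1.826391.
[ρ_SOR] ω* − 1 = 0.826391.

ω* = 1.826391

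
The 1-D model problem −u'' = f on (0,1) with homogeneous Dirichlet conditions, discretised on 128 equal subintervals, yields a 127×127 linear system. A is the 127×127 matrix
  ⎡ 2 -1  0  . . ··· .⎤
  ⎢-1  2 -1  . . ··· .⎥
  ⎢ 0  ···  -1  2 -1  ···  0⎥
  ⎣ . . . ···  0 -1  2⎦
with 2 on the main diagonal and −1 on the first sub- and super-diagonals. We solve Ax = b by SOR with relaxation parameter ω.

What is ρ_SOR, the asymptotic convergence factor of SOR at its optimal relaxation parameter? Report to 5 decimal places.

ρ_SOR = 0.95209

n=127: λ(B_J) = 1 − λ(A)/2 = cos(kπ/128); k=1 gives ρ_J = 0.99970.
root = sin(π/128) = 0.024541  (since 1−cos² = sin²).
Then 2/(1+√(1−ρ_J²)) = 2/(1+0.024541); ω* = 2/1.024541 = 1.95209.
ρ(B_{ω*}) = ω*−1 = 0.95209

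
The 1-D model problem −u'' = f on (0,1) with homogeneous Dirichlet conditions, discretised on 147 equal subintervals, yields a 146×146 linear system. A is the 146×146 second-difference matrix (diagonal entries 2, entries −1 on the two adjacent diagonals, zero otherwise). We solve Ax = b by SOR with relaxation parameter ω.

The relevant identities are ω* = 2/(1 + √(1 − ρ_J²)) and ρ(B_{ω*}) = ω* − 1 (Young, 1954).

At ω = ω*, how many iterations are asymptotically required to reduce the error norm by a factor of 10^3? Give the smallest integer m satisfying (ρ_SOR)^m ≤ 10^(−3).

m = 162

With n=146, ρ(Jacobi) = cos(π/147) = 0.9997716.
√(1−ρ_J²) simplifies to sin(π/147) = 0.0213698.
ω* = 2/(1+0.0213698) = 1.9581546
[ρ_SOR] ω* − 1 = 0.9581546.
Need (0.9581546)^m ≤ 10^(−3): m ≥ 3·ln10/|ln 0.9581546| = 6.90776/0.0427461 = 161.600 ⇒ m = 162.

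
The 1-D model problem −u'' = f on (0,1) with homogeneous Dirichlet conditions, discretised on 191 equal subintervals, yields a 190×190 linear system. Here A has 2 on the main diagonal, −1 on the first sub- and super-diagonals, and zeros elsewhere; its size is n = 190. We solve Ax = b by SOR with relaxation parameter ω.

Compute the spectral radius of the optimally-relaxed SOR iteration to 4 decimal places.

ρ_SOR = 0.9676

With n=190, ρ(Jacobi) = cos(π/191) = 0.9999.
root = sin(π/191) = 0.01645  (since 1−cos² = sin²).
Young: ω* = 2/(1+√(1−ρ_J²)) = 2/(1+0.01645) = 2/1.01645 = 1.9676.
Hence ρ(B_{ω*}) = 1.9676 − 1 = 0.9676.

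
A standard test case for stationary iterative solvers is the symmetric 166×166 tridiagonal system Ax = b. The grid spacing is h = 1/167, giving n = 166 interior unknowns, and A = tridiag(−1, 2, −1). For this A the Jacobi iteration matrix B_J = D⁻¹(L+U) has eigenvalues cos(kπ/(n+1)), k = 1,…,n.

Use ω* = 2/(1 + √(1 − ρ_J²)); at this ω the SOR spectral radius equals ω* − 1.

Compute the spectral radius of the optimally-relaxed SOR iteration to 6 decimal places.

ρ_SOR = 0.963073

½·tridiag(1,0,1) at n=166: λ_k = cos(kπ/167); max |λ| at k=1 ⇒ ρ_J = cos(π/167) ≈ 0.999823.
root = sin(π/167) = 0.0188108  (since 1−cos² = sin²).
[ω*] 2 ÷ (1 + 0.0188108) = 2 ÷ 1.0188108 = 1.963073.
ρ_SOR = ω* − 1 ≈ 0.963073.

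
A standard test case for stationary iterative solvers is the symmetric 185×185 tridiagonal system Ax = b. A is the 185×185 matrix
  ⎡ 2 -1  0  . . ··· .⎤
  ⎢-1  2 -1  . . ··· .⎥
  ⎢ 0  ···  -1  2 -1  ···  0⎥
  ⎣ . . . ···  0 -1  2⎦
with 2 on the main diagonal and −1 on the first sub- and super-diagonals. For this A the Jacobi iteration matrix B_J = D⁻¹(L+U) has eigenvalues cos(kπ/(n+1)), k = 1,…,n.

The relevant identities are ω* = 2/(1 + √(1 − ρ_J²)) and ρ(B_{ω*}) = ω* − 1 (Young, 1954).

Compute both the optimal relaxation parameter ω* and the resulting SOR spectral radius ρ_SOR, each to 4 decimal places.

n=185: λ(B_J) = 1 − λ(A)/2 = cos(kπ/186); k=1 gives ρ_J = 0.9999.
1 − cos²(π/186) = sin²(π/186) ⇒ √(1−ρ_J²) = sin(π/186) = 0.01689.
ω* = 2/(1 + 0.01689) = 2/1.01689 = 1.9668.
ρ_SOR = ω* − 1 ≈ 0.9668.

ω* = 1.9668, ρ_SOR = 0.9668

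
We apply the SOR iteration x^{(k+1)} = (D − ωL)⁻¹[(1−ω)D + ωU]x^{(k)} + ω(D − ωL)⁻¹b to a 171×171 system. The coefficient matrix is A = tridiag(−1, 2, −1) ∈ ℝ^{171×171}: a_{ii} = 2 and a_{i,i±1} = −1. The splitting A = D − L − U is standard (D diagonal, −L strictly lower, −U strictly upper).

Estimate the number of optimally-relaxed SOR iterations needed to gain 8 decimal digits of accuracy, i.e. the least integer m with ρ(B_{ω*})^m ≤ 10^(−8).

With n=171, ρ(Jacobi) = cos(π/172) = 0.9998332.
√(1 − cos²(π/172)) = sin(π/172) ≈ 0.0182641.
ω* = 2 / (1 + 0.0182641) = 2 / 1.0182641 ≈ 1.9641270.
Hence ρ(B_{ω*}) = 1.9641270 − 1 = 0.9641270.
Need (0.9641270)^m ≤ 10^(−8): m ≥ 8·ln10/|ln 0.9641270| = 18.4207/0.0365323 = 504.231 ⇒ m = 505.

m = 505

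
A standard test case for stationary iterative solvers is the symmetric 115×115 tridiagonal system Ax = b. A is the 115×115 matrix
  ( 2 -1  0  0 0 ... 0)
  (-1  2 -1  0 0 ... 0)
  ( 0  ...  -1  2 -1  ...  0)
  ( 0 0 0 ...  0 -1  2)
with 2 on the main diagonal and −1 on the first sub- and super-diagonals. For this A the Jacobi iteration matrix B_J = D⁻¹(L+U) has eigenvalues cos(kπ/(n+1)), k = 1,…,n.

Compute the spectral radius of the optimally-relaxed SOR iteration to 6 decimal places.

[ρ_J] n=115: ρ(B_J) = cos(π/(n+1)) = cos(π/116) = 0.999633.
√(1 − cos²(π/116)) = sin(π/116) ≈ 0.0270794.
Then 2/(1+√(1−ρ_J²)) = 2/(1+0.0270794); ω* = 2/1.0270794 = 1.947269.
[ρ_SOR] ω* − 1 = 0.947269.

ρ_SOR = 0.947269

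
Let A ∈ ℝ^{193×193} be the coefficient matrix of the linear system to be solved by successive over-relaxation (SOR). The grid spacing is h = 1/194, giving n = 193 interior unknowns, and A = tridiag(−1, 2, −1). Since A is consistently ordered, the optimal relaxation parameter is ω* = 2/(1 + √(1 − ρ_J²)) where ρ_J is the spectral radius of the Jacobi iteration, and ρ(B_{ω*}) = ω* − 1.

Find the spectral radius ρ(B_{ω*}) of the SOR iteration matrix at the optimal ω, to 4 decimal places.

ρ_SOR = 0.9681

ρ_J = max_k |cos(kπ/194)| = cos(π/194) = 0.9999
√(1−ρ_J²) simplifies to sin(π/194) = 0.01619.
ω* = 2/(1+0.01619) = 1.9681
At ω = 1.9681 every |λ(B_ω)| = ω−1, so ρ_SOR = 0.9681.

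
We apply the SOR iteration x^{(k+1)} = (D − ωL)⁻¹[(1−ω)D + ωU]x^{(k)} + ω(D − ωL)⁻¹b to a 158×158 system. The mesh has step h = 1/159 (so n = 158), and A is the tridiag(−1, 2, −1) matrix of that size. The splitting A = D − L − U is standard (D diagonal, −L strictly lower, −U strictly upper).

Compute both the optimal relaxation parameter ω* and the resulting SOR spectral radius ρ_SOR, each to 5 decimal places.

ω* = 1.96125, ρ_SOR = 0.96125

With n=158, ρ(Jacobi) = cos(π/159) = 0.99980.
√(1 − cos²(π/159)) = sin(π/159) ≈ 0.019757.
ω* = 2 / (1 + 0.019757) = 2 / 1.019757 ≈ 1.96125.
ρ(B_{ω*}) = ω*−1 = 0.96125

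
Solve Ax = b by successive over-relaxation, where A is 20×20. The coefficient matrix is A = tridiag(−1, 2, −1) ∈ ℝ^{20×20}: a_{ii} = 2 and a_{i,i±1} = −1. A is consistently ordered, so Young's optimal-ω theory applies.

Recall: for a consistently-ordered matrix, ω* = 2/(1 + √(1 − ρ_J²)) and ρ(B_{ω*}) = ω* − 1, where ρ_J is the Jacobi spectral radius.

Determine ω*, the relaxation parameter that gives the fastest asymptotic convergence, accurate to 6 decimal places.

ω* = 1.740580

n=20: λ(B_J) = 1 − λ(A)/2 = cos(kπ/21); k=1 gives ρ_J = 0.988831.
1 − cos²(π/21) = sin²(π/21) ⇒ √(1−ρ_J²) = sin(π/21) = 0.1490423.
[ω*] 2 ÷ (1 + 0.1490423) = 2 ÷ 1.1490423 = 1.740580.
ρ(B_{ω*}) = ω*−1 = 0.740580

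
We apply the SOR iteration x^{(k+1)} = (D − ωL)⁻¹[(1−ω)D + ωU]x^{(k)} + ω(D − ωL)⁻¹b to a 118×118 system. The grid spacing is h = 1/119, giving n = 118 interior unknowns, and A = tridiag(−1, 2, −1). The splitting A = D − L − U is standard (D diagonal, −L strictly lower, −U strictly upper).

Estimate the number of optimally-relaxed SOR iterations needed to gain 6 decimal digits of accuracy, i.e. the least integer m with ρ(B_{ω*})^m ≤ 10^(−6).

[ρ_J] n=118: ρ(B_J) = cos(π/(n+1)) = cos(π/119) = 0.9996515.
root = sin(π/119) = 0.0263969  (since 1−cos² = sin²).
[ω*] 2 ÷ (1 + 0.0263969) = 2 ÷ 1.0263969 = 1.9485640.
[ρ_SOR] ω* − 1 = 0.9485640.
6·ln10 = 13.8155; −ln(0.9485640) = 0.052806; m = ⌈13.8155/0.052806⌉ = ⌈261.627⌉ = 262.

m = 262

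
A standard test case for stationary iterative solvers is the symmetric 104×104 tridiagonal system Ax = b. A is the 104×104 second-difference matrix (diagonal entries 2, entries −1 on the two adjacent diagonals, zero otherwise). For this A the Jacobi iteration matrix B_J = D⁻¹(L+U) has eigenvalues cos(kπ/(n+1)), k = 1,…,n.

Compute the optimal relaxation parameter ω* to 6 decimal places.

ω* = 1.941907

With n=104, ρ(Jacobi) = cos(π/105) = 0.999552.
√(1−ρ_J²) = |sin(π/105)| = 0.0299155
So ω* = 2/1.0299155 = 1.941907 (Young).
Hence ρ(B_{ω*}) = 1.941907 − 1 = 0.941907.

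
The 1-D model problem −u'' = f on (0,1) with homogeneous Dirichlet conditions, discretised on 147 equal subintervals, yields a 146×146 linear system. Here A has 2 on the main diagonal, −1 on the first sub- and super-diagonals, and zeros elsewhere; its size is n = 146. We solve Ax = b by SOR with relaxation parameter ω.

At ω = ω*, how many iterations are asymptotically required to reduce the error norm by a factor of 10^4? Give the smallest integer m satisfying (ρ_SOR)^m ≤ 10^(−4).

m = 216

B_J for the 146×146 system has eigenvalues cos(kπ/147); ρ_J = cos(π/147) = 0.9997716.
1 − cos²(π/147) = sin²(π/147) ⇒ √(1−ρ_J²) = sin(π/147) = 0.0213698.
So ω* = 2/1.0213698 = 1.9581546 (Young).
Hence ρ(B_{ω*}) = 1.9581546 − 1 = 0.9581546.
Need (0.9581546)^m ≤ 10^(−4): m ≥ 4·ln10/|ln 0.9581546| = 9.21034/0.0427461 = 215.466 ⇒ m = 216.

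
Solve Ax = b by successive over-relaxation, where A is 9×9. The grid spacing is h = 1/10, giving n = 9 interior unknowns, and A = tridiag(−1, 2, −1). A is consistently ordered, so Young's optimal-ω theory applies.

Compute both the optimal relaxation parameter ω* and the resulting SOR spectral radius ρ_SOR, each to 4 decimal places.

ω* = 1.5279, ρ_SOR = 0.5279

n=9: λ(B_J) = 1 − λ(A)/2 = cos(kπ/10); k=1 gives ρ_J = 0.9511.
√(1−ρ_J²) = |sin(π/10)| = 0.30902
ω* = 2/(1+0.30902) = 1.5279
ρ(B_{ω*}) = ω*−1 = 0.5279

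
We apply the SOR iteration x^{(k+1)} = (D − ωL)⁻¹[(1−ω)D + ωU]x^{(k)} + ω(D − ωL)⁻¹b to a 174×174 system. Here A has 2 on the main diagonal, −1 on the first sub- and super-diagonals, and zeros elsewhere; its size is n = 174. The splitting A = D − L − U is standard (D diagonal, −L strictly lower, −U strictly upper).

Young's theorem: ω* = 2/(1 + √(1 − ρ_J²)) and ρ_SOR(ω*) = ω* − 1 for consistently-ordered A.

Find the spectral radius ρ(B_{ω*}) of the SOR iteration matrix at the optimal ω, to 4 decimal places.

spectrum of D⁻¹(L+U) = {cos(kπ/175) : 1≤k≤174}; ρ_J = cos(π/175) = 0.9998.
1 − cos²(π/175) = sin²(π/175) ⇒ √(1−ρ_J²) = sin(π/175) = 0.01795.
ω* = 2 / (1 + 0.01795) = 2 / 1.01795 ≈ 1.9647.
Hence ρ(B_{ω*}) = 1.9647 − 1 = 0.9647.

ρ_SOR = 0.9647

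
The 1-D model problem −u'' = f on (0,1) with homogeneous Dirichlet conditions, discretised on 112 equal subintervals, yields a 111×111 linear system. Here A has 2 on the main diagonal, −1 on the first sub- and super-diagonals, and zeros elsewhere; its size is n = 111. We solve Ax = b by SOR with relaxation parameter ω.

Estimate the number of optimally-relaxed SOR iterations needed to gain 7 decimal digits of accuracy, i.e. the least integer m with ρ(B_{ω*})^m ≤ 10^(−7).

m = 288

[ρ_J] n=111: ρ(B_J) = cos(π/(n+1)) = cos(π/112) = 0.9996066.
1 − cos²(π/112) = sin²(π/112) ⇒ √(1−ρ_J²) = sin(π/112) = 0.0280463.
Then 2/(1+√(1−ρ_J²)) = 2/(1+0.0280463); ω* = 2/1.0280463 = 1.9454377.
Hence ρ(B_{ω*}) = 1.9454377 − 1 = 0.9454377.
Need (0.9454377)^m ≤ 10^(−7): m ≥ 7·ln10/|ln 0.9454377| = 16.1181/0.0561073 = 287.273 ⇒ m = 288.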